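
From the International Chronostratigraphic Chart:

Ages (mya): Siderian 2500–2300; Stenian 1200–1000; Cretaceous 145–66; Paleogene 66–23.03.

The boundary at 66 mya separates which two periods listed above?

Cretaceous and Paleogene

The Cretaceous ends at 66 mya and the Paleogene begins at 66 mya, so they share that boundary.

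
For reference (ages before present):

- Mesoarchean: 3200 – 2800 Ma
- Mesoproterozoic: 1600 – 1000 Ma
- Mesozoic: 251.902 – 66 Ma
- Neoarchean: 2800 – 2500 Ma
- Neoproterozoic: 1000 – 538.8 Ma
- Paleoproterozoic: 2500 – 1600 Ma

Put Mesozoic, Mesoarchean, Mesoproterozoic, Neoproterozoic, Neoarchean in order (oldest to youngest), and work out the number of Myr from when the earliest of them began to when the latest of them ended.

Start ages (Ma): Mesoarchean 3200, Neoarchean 2800, Mesoproterozoic 1600, Neoproterozoic 1000, Mesozoic 251.902.
Ordered oldest to youngest: Mesoarchean, Neoarchean, Mesoproterozoic, Neoproterozoic, Mesozoic.
Span = 3200 − 66 = 3134 Myr.

Mesoarchean, Neoarchean, Mesoproterozoic, Neoproterozoic, Mesozoic; total span 3134 Myr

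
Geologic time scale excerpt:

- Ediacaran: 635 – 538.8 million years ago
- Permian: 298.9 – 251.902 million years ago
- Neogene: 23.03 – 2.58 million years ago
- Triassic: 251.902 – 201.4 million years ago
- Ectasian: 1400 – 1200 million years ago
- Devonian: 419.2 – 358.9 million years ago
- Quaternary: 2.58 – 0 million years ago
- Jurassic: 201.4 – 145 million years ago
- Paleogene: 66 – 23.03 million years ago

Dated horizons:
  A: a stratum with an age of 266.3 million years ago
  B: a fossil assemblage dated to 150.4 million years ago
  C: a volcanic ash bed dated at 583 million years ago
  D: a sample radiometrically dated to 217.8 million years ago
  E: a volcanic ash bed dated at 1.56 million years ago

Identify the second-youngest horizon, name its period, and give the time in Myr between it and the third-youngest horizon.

Sorted youngest-first by Ma: E (1.56), B (150.4), D (217.8), A (266.3), C (583).
The second youngest is B at 150.4 Ma, which lies in 201.4–145 Ma: the Jurassic.
The third youngest is D at 217.8 Ma; separation = |150.4 − 217.8| = 67.4 Myr.

B, in the Jurassic; 67.4 million years to D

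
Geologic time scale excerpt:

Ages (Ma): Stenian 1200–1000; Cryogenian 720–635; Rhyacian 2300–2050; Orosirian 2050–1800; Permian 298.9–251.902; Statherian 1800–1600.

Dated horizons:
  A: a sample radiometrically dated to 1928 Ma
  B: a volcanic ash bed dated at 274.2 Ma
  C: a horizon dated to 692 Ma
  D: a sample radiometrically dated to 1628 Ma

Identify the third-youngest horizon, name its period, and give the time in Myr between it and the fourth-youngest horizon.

Smaller Ma means younger, so youngest first: B 274.2 < C 692 < D 1628 < A 1928.
Counting 3 along gives D (1628 Ma); the excerpt puts that inside the Statherian, 1800–1600 Ma.
Next in line is A (1928 Ma), and 1928 − 1628 = 300 Myr.

D, in the Statherian; 300 million years to A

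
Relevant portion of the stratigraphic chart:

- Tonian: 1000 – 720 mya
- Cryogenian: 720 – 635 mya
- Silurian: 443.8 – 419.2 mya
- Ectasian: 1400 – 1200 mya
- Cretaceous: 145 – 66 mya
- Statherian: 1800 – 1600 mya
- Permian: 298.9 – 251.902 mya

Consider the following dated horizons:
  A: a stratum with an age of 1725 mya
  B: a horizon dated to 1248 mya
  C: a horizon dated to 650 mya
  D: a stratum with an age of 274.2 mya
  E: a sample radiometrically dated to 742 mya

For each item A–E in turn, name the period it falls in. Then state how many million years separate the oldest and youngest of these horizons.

A — Statherian; B — Ectasian; C — Cryogenian; D — Permian; E — Tonian; span 1450.8 million years

Match each age against the start–end ranges in the excerpt: A = 1725 Ma → Statherian (1800–1600); B = 1248 Ma → Ectasian (1400–1200); C = 650 Ma → Cryogenian (720–635); D = 274.2 Ma → Permian (298.9–251.902); E = 742 Ma → Tonian (1000–720).
The largest age is 1725 Ma and the smallest is 274.2 Ma; their difference is 1450.8 Myr.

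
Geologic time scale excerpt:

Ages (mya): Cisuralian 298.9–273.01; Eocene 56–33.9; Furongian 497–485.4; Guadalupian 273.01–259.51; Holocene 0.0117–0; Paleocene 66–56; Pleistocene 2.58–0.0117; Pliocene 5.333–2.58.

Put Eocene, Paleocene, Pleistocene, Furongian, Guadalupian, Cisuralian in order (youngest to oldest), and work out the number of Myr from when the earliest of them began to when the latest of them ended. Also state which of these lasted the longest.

Start ages (Ma): Furongian 497, Cisuralian 298.9, Guadalupian 273.01, Paleocene 66, Eocene 56, Pleistocene 2.58.
Ordered youngest to oldest: Pleistocene, Eocene, Paleocene, Guadalupian, Cisuralian, Furongian.
Span = 497 − 0.0117 = 496.9883 Myr.
Durations: Cisuralian 25.89, Furongian 11.6, Eocene 22.1, Guadalupian 13.5, Pleistocene 2.5683, Paleocene 10 → longest is Cisuralian (25.89 Myr).

Pleistocene, Eocene, Paleocene, Guadalupian, Cisuralian, Furongian; total span 496.9883 Myr; longest is Cisuralian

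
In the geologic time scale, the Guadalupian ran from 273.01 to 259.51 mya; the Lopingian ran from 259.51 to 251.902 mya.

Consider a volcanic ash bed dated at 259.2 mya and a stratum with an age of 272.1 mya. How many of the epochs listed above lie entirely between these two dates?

0

Checking each listed span, none has both start < 272.1 Ma and end > 259.2 Ma — every epoch straddles one of the two dates or lies outside them — so the count is 0.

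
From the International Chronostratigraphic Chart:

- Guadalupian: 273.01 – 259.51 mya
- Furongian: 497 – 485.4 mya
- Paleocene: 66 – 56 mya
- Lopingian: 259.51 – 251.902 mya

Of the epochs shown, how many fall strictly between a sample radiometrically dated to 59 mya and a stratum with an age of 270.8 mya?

The older date is 270.8 Ma and the younger is 59 Ma.
Epochs with start < 270.8 and end > 59 Ma: Lopingian (259.51–251.902).
That is 1 complete epoch.

1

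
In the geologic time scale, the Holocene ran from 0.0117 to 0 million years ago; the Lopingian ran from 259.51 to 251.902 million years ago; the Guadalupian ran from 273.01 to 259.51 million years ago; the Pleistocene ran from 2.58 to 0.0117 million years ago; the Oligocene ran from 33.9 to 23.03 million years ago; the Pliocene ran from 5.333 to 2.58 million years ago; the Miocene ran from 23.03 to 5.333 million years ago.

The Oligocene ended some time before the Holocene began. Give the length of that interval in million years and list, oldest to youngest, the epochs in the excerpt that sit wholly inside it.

End of Oligocene = 23.03 Ma; start of Holocene = 0.0117 Ma.
Gap = 23.03 − 0.0117 = 23.0183 Myr.
Epochs wholly inside 23.03–0.0117 Ma: Miocene (23.03–5.333), Pliocene (5.333–2.58), Pleistocene (2.58–0.0117).

23.0183 million years; Miocene, Pliocene, Pleistocene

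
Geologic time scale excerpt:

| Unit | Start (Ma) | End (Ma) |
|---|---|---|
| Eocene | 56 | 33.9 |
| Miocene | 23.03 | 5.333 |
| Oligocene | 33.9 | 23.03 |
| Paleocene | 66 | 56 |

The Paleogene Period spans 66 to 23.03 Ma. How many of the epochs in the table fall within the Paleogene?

3

Epochs inside 66–23.03 Ma: Paleocene, Eocene, Oligocene — 3 in total.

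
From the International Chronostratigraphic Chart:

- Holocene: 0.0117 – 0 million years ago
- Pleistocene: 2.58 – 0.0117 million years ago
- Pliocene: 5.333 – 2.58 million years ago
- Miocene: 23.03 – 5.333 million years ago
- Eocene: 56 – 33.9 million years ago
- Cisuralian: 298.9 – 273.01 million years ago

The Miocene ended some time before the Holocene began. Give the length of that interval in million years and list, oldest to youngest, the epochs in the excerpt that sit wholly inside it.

End of Miocene = 5.333 Ma; start of Holocene = 0.0117 Ma.
Gap = 5.333 − 0.0117 = 5.3213 Myr.
Epochs wholly inside 5.333–0.0117 Ma: Pliocene (5.333–2.58), Pleistocene (2.58–0.0117).

5.3213 million years; Pliocene, Pleistocene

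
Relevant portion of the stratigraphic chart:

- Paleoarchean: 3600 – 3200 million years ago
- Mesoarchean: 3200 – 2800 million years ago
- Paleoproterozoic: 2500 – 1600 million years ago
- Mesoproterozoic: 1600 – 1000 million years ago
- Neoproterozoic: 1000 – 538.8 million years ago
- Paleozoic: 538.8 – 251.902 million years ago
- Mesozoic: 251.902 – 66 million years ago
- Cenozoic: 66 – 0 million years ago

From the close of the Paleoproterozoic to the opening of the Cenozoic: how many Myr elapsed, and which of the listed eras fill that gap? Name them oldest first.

End of Paleoproterozoic = 1600 Ma; start of Cenozoic = 66 Ma.
Gap = 1600 − 66 = 1534 Myr.
Eras wholly inside 1600–66 Ma: Mesoproterozoic (1600–1000), Neoproterozoic (1000–538.8), Paleozoic (538.8–251.902), Mesozoic (251.902–66).

1534 million years; Mesoproterozoic, Neoproterozoic, Paleozoic, Mesozoic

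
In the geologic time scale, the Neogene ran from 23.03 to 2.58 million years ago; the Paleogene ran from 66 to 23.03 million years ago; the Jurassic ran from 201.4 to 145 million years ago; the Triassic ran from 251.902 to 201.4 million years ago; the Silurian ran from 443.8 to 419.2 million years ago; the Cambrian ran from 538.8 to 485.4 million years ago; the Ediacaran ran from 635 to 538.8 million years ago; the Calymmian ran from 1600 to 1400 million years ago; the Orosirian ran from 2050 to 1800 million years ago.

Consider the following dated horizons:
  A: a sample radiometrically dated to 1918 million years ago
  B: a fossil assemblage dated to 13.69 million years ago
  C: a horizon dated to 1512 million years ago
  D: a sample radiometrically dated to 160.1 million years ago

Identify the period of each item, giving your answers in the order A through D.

A: 1918 Ma lies in 2050–1800 Ma, so Orosirian.
B: 13.69 Ma lies in 23.03–2.58 Ma, so Neogene.
C: 1512 Ma lies in 1600–1400 Ma, so Calymmian.
D: 160.1 Ma lies in 201.4–145 Ma, so Jurassic.

A — Orosirian; B — Neogene; C — Calymmian; D — Jurassic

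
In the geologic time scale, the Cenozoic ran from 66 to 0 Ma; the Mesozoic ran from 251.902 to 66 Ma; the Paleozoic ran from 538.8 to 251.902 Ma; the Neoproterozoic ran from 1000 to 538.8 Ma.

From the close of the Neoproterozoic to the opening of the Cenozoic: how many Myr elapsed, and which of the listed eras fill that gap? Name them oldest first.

End of Neoproterozoic = 538.8 Ma; start of Cenozoic = 66 Ma.
Gap = 538.8 − 66 = 472.8 Myr.
Eras wholly inside 538.8–66 Ma: Paleozoic (538.8–251.902), Mesozoic (251.902–66).

472.8 million years; Paleozoic, Mesozoic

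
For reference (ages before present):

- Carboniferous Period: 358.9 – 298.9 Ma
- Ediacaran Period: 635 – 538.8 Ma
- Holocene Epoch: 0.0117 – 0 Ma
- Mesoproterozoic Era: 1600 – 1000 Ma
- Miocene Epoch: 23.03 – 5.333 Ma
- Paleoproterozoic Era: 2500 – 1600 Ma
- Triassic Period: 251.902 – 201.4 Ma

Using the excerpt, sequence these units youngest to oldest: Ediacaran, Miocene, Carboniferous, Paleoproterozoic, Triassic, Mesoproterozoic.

Sorting by start age (ascending Ma, since larger Ma = older): Miocene start 23.03, Triassic start 251.902, Carboniferous start 358.9, Ediacaran start 635, Mesoproterozoic start 1600, Paleoproterozoic start 2500.

Miocene, Triassic, Carboniferous, Ediacaran, Mesoproterozoic, Paleoproterozoic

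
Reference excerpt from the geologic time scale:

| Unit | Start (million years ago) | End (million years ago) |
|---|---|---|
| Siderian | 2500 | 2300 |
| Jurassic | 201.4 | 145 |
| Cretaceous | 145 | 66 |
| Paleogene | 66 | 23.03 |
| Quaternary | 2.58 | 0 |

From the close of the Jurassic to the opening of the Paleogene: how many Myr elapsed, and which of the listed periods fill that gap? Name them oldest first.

79 million years; Cretaceous

The Jurassic closes at 145 Ma and the Paleogene opens at 66 Ma, so the interval is 145 − 66 = 79 Myr.
A period fits inside if it starts at or after 145 Ma and ends at or before 66 Ma; oldest first that gives Cretaceous.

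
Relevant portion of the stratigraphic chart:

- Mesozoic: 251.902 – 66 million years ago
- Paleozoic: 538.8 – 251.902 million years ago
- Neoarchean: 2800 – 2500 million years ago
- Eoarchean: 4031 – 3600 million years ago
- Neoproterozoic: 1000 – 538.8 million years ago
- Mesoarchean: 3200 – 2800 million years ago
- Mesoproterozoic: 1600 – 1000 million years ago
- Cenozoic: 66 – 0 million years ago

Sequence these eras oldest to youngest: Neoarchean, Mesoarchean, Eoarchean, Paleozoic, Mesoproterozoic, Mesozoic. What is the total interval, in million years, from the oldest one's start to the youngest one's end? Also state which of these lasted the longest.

Eoarchean, Mesoarchean, Neoarchean, Mesoproterozoic, Paleozoic, Mesozoic; total span 3965 Myr; longest is Mesoproterozoic

From the excerpt: Neoarchean 2800–2500; Mesoarchean 3200–2800; Eoarchean 4031–3600; Paleozoic 538.8–251.902; Mesoproterozoic 1600–1000; Mesozoic 251.902–66 (Ma).
Larger Ma is earlier, so the oldest is Eoarchean and the youngest is Mesozoic; oldest to youngest: Eoarchean, Mesoarchean, Neoarchean, Mesoproterozoic, Paleozoic, Mesozoic.
Oldest start 4031 minus youngest end 66 gives 3965 Myr overall.
Individual lengths (start − end): Mesoproterozoic 600; Paleozoic 286.898; Neoarchean 300; Eoarchean 431; Mesoarchean 400; Mesozoic 185.902. The largest is Mesoproterozoic at 600 Myr.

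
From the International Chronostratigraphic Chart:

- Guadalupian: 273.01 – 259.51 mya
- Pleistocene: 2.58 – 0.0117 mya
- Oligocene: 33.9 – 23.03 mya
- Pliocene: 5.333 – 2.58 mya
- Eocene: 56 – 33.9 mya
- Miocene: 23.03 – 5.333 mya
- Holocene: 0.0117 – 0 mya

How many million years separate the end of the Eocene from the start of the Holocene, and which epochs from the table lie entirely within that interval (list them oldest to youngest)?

33.8883 million years; Oligocene, Miocene, Pliocene, Pleistocene

End of Eocene = 33.9 Ma; start of Holocene = 0.0117 Ma.
Gap = 33.9 − 0.0117 = 33.8883 Myr.
Epochs wholly inside 33.9–0.0117 Ma: Oligocene (33.9–23.03), Miocene (23.03–5.333), Pliocene (5.333–2.58), Pleistocene (2.58–0.0117).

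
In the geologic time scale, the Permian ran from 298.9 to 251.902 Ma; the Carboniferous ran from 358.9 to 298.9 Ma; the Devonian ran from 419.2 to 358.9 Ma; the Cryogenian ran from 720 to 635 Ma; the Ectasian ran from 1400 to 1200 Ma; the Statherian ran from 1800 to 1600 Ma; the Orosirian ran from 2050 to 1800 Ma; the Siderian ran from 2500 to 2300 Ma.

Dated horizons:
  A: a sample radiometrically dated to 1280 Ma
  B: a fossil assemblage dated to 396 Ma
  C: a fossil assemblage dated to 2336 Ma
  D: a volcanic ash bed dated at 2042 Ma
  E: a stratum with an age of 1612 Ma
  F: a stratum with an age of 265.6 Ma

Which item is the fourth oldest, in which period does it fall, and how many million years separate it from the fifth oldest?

Larger Ma means older, so oldest first: C 2336 > D 2042 > E 1612 > A 1280 > B 396 > F 265.6.
Counting 4 along gives A (1280 Ma); the excerpt puts that inside the Ectasian, 1400–1200 Ma.
Next in line is B (396 Ma), and 1280 − 396 = 884 Myr.

A, in the Ectasian; 884 million years to B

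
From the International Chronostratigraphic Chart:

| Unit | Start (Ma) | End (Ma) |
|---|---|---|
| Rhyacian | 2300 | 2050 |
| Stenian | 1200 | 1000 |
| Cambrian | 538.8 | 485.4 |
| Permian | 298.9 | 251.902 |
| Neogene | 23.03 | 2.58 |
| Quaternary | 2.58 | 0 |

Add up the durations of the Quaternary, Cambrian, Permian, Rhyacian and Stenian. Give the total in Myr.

Duration is start − end for each: (2.58 − 0) + (538.8 − 485.4) + (298.9 − 251.902) + (2300 − 2050) + (1200 − 1000).
That is 2.58 + 53.4 + 46.998 + 250 + 200, which totals 552.978 million years.

552.978 million years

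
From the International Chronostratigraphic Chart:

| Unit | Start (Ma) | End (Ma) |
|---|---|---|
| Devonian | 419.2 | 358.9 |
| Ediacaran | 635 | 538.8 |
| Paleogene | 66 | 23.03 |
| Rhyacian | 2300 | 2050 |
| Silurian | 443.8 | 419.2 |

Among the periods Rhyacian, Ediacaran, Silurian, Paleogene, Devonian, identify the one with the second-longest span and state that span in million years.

Ediacaran, 96.2 million years

Durations: Rhyacian 250; Ediacaran 96.2; Silurian 24.6; Paleogene 42.97; Devonian 60.3 Myr.
Sorted longest-first: Rhyacian (250), Ediacaran (96.2), Devonian (60.3), Paleogene (42.97), Silurian (24.6).
The second longest is Ediacaran at 96.2 Myr.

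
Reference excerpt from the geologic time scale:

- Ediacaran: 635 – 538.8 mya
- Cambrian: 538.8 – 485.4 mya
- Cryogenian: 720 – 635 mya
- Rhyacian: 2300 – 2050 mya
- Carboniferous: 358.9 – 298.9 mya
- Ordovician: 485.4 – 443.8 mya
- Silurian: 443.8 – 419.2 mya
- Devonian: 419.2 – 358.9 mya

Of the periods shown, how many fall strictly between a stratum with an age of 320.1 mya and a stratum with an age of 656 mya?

656 Ma sits inside the Cryogenian (720–635) and 320.1 Ma inside the Carboniferous (358.9–298.9); neither of those is wholly between the two dates.
The listed periods lying completely between them are Ediacaran, Cambrian, Ordovician, Silurian, Devonian — 5 in all.

5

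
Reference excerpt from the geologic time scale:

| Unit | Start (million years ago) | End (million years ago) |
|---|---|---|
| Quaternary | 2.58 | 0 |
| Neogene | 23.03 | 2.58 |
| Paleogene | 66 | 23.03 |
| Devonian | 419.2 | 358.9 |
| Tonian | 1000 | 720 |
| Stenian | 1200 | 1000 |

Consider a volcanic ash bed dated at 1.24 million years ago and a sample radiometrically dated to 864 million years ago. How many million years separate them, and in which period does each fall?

Elapsed time: 864 − 1.24 = 862.76 Myr.
1.24 Ma lies within 2.58–0 Ma: Quaternary.
864 Ma lies within 1000–720 Ma: Tonian.

862.76 million years apart; the first in the Quaternary, the second in the Tonian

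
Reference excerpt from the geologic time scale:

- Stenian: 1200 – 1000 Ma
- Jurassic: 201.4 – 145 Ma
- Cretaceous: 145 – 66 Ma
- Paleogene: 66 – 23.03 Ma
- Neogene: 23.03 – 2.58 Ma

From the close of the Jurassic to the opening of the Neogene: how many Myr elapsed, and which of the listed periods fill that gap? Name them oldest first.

The Jurassic closes at 145 Ma and the Neogene opens at 23.03 Ma, so the interval is 145 − 23.03 = 121.97 Myr.
A period fits inside if it starts at or after 145 Ma and ends at or before 23.03 Ma; oldest first that gives Cretaceous, Paleogene.

121.97 million years; Cretaceous, Paleogene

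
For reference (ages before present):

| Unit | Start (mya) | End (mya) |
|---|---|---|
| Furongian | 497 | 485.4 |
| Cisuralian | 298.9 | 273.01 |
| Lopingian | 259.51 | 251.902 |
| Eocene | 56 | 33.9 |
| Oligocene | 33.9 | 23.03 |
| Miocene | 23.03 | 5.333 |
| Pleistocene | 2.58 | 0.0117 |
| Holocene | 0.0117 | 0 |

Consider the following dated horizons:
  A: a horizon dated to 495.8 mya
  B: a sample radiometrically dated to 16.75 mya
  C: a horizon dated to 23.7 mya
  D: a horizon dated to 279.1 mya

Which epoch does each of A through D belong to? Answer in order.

Match each age against the start–end ranges in the excerpt: A = 495.8 Ma → Furongian (497–485.4); B = 16.75 Ma → Miocene (23.03–5.333); C = 23.7 Ma → Oligocene (33.9–23.03); D = 279.1 Ma → Cisuralian (298.9–273.01).

A — Furongian; B — Miocene; C — Oligocene; D — Cisuralian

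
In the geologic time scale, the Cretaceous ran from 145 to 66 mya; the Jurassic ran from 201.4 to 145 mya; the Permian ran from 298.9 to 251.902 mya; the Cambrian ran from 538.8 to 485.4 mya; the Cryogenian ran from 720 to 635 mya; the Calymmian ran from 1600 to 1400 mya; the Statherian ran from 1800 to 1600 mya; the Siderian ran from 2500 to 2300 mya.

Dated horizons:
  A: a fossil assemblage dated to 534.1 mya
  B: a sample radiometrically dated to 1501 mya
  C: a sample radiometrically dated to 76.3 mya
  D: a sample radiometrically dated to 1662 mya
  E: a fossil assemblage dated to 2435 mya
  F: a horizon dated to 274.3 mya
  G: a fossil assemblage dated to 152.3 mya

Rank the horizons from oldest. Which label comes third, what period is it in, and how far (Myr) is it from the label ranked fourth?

Larger Ma means older, so oldest first: E 2435 > D 1662 > B 1501 > A 534.1 > F 274.3 > G 152.3 > C 76.3.
Counting 3 along gives B (1501 Ma); the excerpt puts that inside the Calymmian, 1600–1400 Ma.
Next in line is A (534.1 Ma), and 1501 − 534.1 = 966.9 Myr.

B, in the Calymmian; 966.9 million years to A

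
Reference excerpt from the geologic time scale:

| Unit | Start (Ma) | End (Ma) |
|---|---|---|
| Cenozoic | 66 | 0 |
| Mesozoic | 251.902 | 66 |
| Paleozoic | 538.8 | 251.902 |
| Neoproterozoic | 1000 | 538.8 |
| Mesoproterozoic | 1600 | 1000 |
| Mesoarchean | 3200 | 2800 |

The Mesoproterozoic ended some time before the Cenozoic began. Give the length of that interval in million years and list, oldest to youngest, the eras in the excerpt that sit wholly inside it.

End of Mesoproterozoic = 1000 Ma; start of Cenozoic = 66 Ma.
Gap = 1000 − 66 = 934 Myr.
Eras wholly inside 1000–66 Ma: Neoproterozoic (1000–538.8), Paleozoic (538.8–251.902), Mesozoic (251.902–66).

934 million years; Neoproterozoic, Paleozoic, Mesozoic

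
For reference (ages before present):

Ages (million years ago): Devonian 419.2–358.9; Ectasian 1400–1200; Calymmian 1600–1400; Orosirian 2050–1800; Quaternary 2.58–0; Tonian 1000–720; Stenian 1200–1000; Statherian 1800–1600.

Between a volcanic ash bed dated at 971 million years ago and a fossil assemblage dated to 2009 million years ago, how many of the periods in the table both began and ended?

4

The older date is 2009 Ma and the younger is 971 Ma.
Periods with start < 2009 and end > 971 Ma: Statherian (1800–1600), Calymmian (1600–1400), Ectasian (1400–1200), Stenian (1200–1000).
That is 4 complete periods.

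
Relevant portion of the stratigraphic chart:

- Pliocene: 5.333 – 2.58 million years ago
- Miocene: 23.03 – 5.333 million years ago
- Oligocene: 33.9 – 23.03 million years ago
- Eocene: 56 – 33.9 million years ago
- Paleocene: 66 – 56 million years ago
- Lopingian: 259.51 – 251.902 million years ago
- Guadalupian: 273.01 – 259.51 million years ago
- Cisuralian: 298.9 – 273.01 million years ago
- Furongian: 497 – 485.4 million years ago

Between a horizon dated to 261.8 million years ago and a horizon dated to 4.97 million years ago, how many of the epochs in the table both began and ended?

The older date is 261.8 Ma and the younger is 4.97 Ma.
Epochs with start < 261.8 and end > 4.97 Ma: Lopingian (259.51–251.902), Paleocene (66–56), Eocene (56–33.9), Oligocene (33.9–23.03), Miocene (23.03–5.333).
That is 5 complete epochs.

5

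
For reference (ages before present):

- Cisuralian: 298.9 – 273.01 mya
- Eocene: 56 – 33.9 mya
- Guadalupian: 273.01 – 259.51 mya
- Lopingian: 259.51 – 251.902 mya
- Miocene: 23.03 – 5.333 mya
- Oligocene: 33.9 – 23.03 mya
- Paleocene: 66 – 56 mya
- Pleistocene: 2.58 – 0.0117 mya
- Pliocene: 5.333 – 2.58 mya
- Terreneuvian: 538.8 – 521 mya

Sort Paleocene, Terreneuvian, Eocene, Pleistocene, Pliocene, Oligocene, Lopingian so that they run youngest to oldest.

Pleistocene → Pliocene → Oligocene → Eocene → Paleocene → Lopingian → Terreneuvian

Read off each span (Ma): Paleocene 66–56; Terreneuvian 538.8–521; Eocene 56–33.9; Pleistocene 2.58–0.0117; Pliocene 5.333–2.58; Oligocene 33.9–23.03; Lopingian 259.51–251.902.
Larger Ma is older, so oldest→youngest is Terreneuvian, Lopingian, Paleocene, Eocene, Oligocene, Pliocene, Pleistocene; reverse it for youngest→oldest.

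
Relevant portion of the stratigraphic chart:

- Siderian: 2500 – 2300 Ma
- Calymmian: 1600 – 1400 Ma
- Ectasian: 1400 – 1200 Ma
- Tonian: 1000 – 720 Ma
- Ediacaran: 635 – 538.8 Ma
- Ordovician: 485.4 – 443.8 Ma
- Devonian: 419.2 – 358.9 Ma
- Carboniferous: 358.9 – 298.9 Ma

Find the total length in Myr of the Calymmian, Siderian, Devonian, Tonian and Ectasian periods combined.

Each duration: Calymmian = 200; Siderian = 200; Devonian = 60.3; Tonian = 280; Ectasian = 200.
Sum: 200 + 200 + 60.3 + 280 + 200 = 940.3 Myr.

940.3 million years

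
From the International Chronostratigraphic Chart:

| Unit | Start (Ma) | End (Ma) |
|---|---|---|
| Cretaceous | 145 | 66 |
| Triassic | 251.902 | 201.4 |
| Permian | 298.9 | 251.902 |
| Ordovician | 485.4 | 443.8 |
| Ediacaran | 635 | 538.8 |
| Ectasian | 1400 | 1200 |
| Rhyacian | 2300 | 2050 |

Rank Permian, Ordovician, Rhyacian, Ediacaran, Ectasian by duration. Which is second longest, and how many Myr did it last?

Ectasian, 200 million years

Durations: Permian 46.998; Ordovician 41.6; Rhyacian 250; Ediacaran 96.2; Ectasian 200 Myr.
Sorted longest-first: Rhyacian (250), Ectasian (200), Ediacaran (96.2), Permian (46.998), Ordovician (41.6).
The second longest is Ectasian at 200 Myr.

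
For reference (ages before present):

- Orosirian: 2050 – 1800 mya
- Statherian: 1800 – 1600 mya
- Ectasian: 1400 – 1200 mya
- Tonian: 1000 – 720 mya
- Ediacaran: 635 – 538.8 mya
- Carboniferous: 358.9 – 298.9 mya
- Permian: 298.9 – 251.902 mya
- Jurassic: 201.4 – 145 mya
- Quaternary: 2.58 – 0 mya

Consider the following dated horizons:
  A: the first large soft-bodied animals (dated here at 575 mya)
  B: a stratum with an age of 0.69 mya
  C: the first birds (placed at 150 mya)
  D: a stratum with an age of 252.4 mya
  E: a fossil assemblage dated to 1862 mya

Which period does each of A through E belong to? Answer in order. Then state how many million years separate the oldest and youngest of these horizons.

A: 575 Ma lies in 635–538.8 Ma, so Ediacaran.
B: 0.69 Ma lies in 2.58–0 Ma, so Quaternary.
C: 150 Ma lies in 201.4–145 Ma, so Jurassic.
D: 252.4 Ma lies in 298.9–251.902 Ma, so Permian.
E: 1862 Ma lies in 2050–1800 Ma, so Orosirian.
Oldest = 1862 Ma, youngest = 0.69 Ma → span 1861.31 Myr.

A — Ediacaran; B — Quaternary; C — Jurassic; D — Permian; E — Orosirian; span 1861.31 million years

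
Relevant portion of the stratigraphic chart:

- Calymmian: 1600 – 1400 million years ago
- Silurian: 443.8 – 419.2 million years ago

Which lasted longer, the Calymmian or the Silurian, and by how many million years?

Calymmian, by 175.4 million years

Calymmian: 1600 − 1400 = 200 Myr.
Silurian: 443.8 − 419.2 = 24.6 Myr.
Difference: 200 − 24.6 = 175.4 Myr, so the Calymmian was longer.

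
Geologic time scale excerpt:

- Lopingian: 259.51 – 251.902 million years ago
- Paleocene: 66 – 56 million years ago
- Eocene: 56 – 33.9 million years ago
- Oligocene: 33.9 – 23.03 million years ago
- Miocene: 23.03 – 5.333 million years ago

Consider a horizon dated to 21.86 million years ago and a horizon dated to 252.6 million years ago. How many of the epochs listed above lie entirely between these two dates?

252.6 Ma sits inside the Lopingian (259.51–251.902) and 21.86 Ma inside the Miocene (23.03–5.333); neither of those is wholly between the two dates.
The listed epochs lying completely between them are Paleocene, Eocene, Oligocene — 3 in all.

3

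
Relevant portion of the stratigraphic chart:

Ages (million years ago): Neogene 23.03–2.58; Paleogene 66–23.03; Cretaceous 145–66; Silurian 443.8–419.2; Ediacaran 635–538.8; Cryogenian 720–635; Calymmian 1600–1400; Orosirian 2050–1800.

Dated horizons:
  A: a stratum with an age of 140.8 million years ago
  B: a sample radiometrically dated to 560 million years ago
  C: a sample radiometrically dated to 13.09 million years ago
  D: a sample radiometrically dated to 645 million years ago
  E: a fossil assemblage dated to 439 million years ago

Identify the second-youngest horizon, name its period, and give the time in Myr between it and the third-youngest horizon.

A, in the Cretaceous; 298.2 million years to E

Sorted youngest-first by Ma: C (13.09), A (140.8), E (439), B (560), D (645).
The second youngest is A at 140.8 Ma, which lies in 145–66 Ma: the Cretaceous.
The third youngest is E at 439 Ma; separation = |140.8 − 439| = 298.2 Myr.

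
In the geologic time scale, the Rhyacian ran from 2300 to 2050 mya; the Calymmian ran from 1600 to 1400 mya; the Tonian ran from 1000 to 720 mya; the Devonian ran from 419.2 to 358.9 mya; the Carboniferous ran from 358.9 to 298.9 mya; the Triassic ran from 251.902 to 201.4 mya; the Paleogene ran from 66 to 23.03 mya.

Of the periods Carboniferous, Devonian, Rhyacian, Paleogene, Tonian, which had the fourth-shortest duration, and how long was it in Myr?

Durations: Carboniferous 60; Devonian 60.3; Rhyacian 250; Paleogene 42.97; Tonian 280 Myr.
Sorted shortest-first: Paleogene (42.97), Carboniferous (60), Devonian (60.3), Rhyacian (250), Tonian (280).
The fourth shortest is Rhyacian at 250 Myr.

Rhyacian, 250 million years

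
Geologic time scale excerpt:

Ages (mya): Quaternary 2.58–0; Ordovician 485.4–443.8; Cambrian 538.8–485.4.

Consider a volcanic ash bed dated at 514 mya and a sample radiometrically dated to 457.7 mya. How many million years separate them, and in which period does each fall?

Elapsed time: 514 − 457.7 = 56.3 Myr.
514 Ma lies within 538.8–485.4 Ma: Cambrian.
457.7 Ma lies within 485.4–443.8 Ma: Ordovician.

56.3 million years apart; the first in the Cambrian, the second in the Ordovician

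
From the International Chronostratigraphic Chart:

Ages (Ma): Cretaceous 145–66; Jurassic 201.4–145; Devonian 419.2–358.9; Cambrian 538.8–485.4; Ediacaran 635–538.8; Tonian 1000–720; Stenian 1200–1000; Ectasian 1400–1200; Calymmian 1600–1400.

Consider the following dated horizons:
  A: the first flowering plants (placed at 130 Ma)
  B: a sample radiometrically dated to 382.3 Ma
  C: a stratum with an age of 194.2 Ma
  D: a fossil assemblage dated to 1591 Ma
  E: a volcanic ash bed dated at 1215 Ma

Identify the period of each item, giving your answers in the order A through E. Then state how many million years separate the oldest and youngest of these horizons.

A — Cretaceous; B — Devonian; C — Jurassic; D — Calymmian; E — Ectasian; span 1461 million years

A: 130 Ma lies in 145–66 Ma, so Cretaceous.
B: 382.3 Ma lies in 419.2–358.9 Ma, so Devonian.
C: 194.2 Ma lies in 201.4–145 Ma, so Jurassic.
D: 1591 Ma lies in 1600–1400 Ma, so Calymmian.
E: 1215 Ma lies in 1400–1200 Ma, so Ectasian.
Oldest = 1591 Ma, youngest = 130 Ma → span 1461 Myr.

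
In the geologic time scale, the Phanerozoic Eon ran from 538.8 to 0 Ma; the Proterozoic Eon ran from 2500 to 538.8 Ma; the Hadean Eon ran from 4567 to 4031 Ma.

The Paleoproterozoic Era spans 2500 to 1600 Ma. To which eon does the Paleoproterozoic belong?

Proterozoic

The Paleoproterozoic (2500–1600 Ma) lies entirely within 2500–538.8 Ma, the Proterozoic Eon.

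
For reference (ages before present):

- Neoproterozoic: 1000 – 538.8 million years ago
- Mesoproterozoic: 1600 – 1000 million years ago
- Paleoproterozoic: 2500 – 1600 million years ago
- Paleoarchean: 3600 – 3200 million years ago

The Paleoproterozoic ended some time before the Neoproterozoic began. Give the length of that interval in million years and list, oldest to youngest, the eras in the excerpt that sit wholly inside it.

The Paleoproterozoic closes at 1600 Ma and the Neoproterozoic opens at 1000 Ma, so the interval is 1600 − 1000 = 600 Myr.
An era fits inside if it starts at or after 1600 Ma and ends at or before 1000 Ma; oldest first that gives Mesoproterozoic.

600 million years; Mesoproterozoic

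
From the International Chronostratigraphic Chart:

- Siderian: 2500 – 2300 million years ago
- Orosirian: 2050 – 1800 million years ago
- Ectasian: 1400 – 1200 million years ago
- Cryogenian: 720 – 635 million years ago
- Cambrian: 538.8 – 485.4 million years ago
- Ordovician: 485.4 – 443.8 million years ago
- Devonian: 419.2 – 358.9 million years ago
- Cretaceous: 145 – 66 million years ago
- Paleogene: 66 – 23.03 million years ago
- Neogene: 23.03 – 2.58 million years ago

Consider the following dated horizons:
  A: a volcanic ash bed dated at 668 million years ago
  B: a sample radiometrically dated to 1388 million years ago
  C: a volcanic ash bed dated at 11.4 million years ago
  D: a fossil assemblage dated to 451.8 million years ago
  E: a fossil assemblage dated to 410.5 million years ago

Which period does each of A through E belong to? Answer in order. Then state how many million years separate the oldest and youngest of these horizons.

A — Cryogenian; B — Ectasian; C — Neogene; D — Ordovician; E — Devonian; span 1376.6 million years

Match each age against the start–end ranges in the excerpt: A = 668 Ma → Cryogenian (720–635); B = 1388 Ma → Ectasian (1400–1200); C = 11.4 Ma → Neogene (23.03–2.58); D = 451.8 Ma → Ordovician (485.4–443.8); E = 410.5 Ma → Devonian (419.2–358.9).
The largest age is 1388 Ma and the smallest is 11.4 Ma; their difference is 1376.6 Myr.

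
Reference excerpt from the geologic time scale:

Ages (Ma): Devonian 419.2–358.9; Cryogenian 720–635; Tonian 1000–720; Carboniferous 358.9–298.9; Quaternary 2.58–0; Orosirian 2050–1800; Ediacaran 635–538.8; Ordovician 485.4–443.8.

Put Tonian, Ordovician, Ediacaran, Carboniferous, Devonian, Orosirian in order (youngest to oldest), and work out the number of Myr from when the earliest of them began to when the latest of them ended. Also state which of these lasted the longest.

Start ages (Ma): Orosirian 2050, Tonian 1000, Ediacaran 635, Ordovician 485.4, Devonian 419.2, Carboniferous 358.9.
Ordered youngest to oldest: Carboniferous, Devonian, Ordovician, Ediacaran, Tonian, Orosirian.
Span = 2050 − 298.9 = 1751.1 Myr.
Durations: Devonian 60.3, Tonian 280, Orosirian 250, Carboniferous 60, Ordovician 41.6, Ediacaran 96.2 → longest is Tonian (280 Myr).

Carboniferous → Devonian → Ordovician → Ediacaran → Tonian → Orosirian; total span 1751.1 Myr; longest is Tonian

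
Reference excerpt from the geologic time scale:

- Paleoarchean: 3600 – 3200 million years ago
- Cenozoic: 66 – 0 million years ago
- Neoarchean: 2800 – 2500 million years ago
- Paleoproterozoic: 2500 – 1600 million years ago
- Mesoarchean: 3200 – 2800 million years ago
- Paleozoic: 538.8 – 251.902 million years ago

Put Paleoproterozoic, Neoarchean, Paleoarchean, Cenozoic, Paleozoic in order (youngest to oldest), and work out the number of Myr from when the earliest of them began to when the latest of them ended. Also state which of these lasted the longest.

Start ages (Ma): Paleoarchean 3600, Neoarchean 2800, Paleoproterozoic 2500, Paleozoic 538.8, Cenozoic 66.
Ordered youngest to oldest: Cenozoic, Paleozoic, Paleoproterozoic, Neoarchean, Paleoarchean.
Span = 3600 − 0 = 3600 Myr.
Durations: Neoarchean 300, Paleoproterozoic 900, Cenozoic 66, Paleoarchean 400, Paleozoic 286.898 → longest is Paleoproterozoic (900 Myr).

Cenozoic → Paleozoic → Paleoproterozoic → Neoarchean → Paleoarchean; total span 3600 Myr; longest is Paleoproterozoic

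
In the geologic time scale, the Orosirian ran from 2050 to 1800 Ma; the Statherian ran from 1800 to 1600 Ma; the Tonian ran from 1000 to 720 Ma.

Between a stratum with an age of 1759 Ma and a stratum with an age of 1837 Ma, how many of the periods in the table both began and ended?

Checking each listed span, none has both start < 1837 Ma and end > 1759 Ma — every period straddles one of the two dates or lies outside them — so the count is 0.

0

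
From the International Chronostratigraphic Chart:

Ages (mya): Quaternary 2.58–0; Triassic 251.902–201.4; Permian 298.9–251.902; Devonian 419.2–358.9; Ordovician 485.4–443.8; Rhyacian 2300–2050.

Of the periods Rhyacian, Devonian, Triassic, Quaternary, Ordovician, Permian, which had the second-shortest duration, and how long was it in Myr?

Start − end for each: Rhyacian 2300 − 2050 = 250; Devonian 419.2 − 358.9 = 60.3; Triassic 251.902 − 201.4 = 50.502; Quaternary 2.58 − 0 = 2.58; Ordovician 485.4 − 443.8 = 41.6; Permian 298.9 − 251.902 = 46.998.
Ranking these from shortest: Quaternary < Ordovician < Permian < Triassic < Devonian < Rhyacian.
Position 2 in that ranking is Ordovician, which lasted 41.6 Myr.

Ordovician, 41.6 million years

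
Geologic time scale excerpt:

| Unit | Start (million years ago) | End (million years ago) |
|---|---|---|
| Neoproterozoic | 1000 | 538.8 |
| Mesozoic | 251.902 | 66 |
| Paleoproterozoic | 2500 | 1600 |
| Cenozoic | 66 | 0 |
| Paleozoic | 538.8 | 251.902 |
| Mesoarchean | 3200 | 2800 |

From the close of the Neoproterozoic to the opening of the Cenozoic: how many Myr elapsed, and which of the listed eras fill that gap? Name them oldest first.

472.8 million years; Paleozoic, Mesozoic

The Neoproterozoic closes at 538.8 Ma and the Cenozoic opens at 66 Ma, so the interval is 538.8 − 66 = 472.8 Myr.
An era fits inside if it starts at or after 538.8 Ma and ends at or before 66 Ma; oldest first that gives Paleozoic, Mesozoic.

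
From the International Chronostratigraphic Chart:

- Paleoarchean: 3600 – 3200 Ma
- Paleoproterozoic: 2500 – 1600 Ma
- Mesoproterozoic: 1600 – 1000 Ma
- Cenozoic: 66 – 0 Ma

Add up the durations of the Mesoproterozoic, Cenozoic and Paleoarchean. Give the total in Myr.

Duration is start − end for each: (1600 − 1000) + (66 − 0) + (3600 − 3200).
That is 600 + 66 + 400, which totals 1066 million years.

1066 million years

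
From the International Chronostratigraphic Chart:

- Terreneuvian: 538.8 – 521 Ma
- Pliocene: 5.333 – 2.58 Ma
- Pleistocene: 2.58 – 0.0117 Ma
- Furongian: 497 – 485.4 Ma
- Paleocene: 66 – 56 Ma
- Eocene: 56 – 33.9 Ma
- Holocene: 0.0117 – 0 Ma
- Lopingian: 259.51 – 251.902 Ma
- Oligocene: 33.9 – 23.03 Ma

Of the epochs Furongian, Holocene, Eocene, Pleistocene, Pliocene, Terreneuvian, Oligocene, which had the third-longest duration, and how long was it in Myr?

Furongian, 11.6 million years

Start − end for each: Furongian 497 − 485.4 = 11.6; Holocene 0.0117 − 0 = 0.0117; Eocene 56 − 33.9 = 22.1; Pleistocene 2.58 − 0.0117 = 2.5683; Pliocene 5.333 − 2.58 = 2.753; Terreneuvian 538.8 − 521 = 17.8; Oligocene 33.9 − 23.03 = 10.87.
Ranking these from longest: Eocene > Terreneuvian > Furongian > Oligocene > Pliocene > Pleistocene > Holocene.
Position 3 in that ranking is Furongian, which lasted 11.6 Myr.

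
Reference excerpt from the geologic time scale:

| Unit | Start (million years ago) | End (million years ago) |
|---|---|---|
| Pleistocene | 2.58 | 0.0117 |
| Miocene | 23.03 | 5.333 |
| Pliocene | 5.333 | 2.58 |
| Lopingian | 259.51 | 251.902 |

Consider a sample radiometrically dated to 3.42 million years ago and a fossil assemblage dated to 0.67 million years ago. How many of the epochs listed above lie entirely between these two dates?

The older date is 3.42 Ma and the younger is 0.67 Ma.
No epoch both begins after 3.42 Ma and ends before 0.67 Ma, so the count is 0.

0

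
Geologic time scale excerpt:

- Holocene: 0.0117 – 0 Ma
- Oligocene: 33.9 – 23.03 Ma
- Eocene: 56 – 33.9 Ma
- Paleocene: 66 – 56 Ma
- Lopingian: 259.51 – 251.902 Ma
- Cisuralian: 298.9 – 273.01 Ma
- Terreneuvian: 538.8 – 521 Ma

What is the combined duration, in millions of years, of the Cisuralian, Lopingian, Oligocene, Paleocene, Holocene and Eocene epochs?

76.4797 million years

Each duration: Cisuralian = 25.89; Lopingian = 7.608; Oligocene = 10.87; Paleocene = 10; Holocene = 0.0117; Eocene = 22.1.
Sum: 25.89 + 7.608 + 10.87 + 10 + 0.0117 + 22.1 = 76.4797 Myr.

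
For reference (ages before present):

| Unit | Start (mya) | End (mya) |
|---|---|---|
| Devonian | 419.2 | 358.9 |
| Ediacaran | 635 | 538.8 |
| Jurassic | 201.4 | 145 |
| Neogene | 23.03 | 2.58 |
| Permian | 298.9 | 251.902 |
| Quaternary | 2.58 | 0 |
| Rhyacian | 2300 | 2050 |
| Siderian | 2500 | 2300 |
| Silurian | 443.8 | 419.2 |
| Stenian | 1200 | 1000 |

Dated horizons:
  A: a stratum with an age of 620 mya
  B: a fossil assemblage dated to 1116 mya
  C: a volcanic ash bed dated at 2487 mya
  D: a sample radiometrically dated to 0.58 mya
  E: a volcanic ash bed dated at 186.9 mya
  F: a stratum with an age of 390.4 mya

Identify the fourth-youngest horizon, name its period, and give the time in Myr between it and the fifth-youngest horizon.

A, in the Ediacaran; 496 million years to B

Sorted youngest-first by Ma: D (0.58), E (186.9), F (390.4), A (620), B (1116), C (2487).
The fourth youngest is A at 620 Ma, which lies in 635–538.8 Ma: the Ediacaran.
The fifth youngest is B at 1116 Ma; separation = |620 − 1116| = 496 Myr.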